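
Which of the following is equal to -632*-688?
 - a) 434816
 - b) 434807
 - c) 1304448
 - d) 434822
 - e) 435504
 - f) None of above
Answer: a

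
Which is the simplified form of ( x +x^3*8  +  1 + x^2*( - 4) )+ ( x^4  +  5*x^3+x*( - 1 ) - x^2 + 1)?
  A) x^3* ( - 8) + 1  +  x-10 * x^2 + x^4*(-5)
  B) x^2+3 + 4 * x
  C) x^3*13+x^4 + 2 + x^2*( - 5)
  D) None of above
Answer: C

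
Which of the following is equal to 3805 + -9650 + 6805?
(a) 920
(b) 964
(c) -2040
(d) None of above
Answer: d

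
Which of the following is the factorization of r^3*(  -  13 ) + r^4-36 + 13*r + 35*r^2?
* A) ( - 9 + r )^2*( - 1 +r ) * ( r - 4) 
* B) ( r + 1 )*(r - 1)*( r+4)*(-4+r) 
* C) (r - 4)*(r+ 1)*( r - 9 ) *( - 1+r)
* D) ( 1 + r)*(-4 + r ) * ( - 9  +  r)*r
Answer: C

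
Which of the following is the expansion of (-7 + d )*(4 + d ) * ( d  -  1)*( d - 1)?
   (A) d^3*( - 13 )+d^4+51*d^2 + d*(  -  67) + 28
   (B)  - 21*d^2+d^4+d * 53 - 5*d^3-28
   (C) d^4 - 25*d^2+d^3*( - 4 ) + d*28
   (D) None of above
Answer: B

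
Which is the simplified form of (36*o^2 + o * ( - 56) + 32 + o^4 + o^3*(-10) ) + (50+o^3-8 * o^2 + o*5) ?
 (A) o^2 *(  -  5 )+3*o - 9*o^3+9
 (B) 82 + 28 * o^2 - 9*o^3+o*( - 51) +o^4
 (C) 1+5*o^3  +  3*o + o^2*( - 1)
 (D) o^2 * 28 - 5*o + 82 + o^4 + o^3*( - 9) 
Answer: B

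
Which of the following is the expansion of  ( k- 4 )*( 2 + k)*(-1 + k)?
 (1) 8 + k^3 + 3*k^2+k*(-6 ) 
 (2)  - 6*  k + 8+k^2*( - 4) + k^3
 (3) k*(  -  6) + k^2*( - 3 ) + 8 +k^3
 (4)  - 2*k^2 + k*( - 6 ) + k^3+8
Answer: 3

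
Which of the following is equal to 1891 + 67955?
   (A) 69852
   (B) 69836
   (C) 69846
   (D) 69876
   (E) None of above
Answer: C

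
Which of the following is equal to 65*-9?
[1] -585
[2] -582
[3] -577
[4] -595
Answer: 1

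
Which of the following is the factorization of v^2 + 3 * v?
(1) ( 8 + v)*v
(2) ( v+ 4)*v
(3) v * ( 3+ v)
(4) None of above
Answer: 3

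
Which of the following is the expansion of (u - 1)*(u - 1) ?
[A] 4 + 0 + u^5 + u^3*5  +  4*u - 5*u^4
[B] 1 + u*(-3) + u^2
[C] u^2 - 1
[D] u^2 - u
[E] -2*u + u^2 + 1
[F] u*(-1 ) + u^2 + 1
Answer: E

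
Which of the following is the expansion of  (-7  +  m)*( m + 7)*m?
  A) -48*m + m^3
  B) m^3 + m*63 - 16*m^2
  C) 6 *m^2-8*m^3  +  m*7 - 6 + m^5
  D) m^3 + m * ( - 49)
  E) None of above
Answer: D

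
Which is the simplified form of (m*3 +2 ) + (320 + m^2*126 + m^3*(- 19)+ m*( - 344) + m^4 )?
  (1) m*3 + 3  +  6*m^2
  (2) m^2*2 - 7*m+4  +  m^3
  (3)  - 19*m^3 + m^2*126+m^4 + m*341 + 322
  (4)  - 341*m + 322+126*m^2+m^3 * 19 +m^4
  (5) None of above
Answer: 5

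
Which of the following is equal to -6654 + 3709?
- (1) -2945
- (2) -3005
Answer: 1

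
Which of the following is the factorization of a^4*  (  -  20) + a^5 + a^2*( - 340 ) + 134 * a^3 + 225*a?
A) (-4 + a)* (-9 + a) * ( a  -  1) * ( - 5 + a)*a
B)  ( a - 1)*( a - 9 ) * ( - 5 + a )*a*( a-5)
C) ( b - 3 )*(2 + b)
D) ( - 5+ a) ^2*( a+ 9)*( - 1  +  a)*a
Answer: B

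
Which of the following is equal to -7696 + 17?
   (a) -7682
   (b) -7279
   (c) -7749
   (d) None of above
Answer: d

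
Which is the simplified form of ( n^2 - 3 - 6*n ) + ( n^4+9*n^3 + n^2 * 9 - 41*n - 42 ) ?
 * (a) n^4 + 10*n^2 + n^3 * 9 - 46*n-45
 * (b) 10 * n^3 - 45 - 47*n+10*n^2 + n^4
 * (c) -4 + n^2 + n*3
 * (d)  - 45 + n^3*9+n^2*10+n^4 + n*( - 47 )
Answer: d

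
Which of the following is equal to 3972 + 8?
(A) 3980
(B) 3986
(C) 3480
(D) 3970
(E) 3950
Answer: A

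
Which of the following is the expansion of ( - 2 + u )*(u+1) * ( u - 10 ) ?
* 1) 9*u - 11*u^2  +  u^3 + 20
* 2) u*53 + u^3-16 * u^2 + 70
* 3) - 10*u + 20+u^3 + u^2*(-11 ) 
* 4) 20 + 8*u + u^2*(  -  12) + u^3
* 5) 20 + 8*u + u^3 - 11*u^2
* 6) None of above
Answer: 5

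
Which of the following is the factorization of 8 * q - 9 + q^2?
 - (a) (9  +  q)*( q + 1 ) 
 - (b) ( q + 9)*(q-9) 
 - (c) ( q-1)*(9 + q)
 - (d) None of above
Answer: c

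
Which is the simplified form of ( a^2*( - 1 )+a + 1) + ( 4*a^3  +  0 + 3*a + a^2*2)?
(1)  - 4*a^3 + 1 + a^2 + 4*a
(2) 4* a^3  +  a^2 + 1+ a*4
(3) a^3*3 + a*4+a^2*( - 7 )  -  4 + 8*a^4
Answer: 2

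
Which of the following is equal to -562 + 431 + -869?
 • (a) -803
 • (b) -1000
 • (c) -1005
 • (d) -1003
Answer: b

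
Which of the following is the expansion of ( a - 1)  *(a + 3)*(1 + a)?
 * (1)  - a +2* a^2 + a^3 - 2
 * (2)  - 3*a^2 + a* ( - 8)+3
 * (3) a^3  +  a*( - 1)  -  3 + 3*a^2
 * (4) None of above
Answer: 3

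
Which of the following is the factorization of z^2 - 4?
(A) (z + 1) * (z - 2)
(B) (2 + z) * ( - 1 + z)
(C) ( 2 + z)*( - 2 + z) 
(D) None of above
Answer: C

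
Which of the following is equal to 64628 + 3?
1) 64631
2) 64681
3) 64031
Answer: 1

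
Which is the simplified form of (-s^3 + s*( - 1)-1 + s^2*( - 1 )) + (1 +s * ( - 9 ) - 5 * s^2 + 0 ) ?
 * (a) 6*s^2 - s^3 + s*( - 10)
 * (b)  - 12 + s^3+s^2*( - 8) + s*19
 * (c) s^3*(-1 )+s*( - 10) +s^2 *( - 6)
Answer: c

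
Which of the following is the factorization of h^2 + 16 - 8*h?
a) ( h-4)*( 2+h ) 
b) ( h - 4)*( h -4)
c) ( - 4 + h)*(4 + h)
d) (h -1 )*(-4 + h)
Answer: b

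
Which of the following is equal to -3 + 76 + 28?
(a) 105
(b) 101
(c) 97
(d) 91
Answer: b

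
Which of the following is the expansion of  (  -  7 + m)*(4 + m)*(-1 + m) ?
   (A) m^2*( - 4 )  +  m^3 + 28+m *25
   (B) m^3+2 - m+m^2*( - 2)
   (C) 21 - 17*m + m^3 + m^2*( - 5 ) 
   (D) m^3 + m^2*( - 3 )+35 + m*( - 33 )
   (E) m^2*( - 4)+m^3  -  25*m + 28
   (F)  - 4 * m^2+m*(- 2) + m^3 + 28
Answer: E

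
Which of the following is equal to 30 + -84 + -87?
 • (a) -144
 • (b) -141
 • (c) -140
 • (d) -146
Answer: b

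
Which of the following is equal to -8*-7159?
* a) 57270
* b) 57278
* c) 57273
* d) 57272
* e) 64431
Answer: d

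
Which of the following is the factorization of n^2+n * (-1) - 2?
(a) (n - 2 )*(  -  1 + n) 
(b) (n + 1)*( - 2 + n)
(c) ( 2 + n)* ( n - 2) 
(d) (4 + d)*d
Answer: b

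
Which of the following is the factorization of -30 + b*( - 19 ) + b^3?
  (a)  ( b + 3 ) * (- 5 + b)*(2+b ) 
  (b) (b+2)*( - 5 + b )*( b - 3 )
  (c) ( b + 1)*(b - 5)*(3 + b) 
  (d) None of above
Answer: a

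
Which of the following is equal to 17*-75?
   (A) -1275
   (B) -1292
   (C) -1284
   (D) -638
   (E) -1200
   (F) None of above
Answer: A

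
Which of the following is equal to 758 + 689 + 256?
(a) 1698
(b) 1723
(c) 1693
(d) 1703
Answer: d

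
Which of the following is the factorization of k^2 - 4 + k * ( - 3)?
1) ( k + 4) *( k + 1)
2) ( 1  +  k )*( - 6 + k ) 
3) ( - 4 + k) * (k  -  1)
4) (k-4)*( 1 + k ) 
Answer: 4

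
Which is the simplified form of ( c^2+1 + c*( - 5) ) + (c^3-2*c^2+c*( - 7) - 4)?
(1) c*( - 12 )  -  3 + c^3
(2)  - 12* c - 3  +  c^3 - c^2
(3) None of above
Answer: 2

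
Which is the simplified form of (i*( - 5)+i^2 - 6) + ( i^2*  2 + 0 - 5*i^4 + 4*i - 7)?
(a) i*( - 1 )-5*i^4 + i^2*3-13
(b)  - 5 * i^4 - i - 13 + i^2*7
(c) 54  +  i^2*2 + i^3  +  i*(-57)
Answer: a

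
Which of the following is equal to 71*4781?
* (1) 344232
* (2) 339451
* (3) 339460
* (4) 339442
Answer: 2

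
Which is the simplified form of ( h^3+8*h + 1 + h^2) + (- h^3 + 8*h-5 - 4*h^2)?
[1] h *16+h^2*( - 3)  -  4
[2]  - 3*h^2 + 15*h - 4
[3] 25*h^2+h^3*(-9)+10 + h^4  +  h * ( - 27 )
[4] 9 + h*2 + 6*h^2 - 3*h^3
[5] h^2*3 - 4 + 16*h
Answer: 1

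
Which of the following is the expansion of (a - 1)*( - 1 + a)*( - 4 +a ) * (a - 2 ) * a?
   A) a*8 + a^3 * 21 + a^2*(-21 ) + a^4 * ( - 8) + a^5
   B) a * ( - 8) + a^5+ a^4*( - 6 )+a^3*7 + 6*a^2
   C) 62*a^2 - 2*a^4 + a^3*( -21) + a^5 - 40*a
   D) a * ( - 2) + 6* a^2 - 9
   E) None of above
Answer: E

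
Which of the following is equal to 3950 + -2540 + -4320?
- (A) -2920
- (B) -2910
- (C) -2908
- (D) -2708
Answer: B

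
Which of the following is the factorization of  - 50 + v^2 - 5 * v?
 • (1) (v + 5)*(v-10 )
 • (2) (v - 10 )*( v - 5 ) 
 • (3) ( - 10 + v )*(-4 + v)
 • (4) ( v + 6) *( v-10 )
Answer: 1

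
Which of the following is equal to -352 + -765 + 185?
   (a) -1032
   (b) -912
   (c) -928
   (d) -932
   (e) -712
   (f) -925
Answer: d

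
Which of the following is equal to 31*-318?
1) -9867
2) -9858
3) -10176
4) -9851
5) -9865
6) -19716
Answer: 2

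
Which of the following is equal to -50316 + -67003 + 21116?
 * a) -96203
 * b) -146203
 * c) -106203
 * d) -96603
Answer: a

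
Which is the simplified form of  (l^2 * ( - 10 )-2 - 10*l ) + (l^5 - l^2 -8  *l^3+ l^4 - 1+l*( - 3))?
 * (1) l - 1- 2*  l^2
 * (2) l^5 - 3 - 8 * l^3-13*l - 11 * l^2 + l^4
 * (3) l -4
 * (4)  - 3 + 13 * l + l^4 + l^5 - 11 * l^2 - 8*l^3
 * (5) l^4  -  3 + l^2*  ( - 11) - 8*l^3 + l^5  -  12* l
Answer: 2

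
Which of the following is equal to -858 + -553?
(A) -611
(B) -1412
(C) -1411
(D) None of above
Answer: C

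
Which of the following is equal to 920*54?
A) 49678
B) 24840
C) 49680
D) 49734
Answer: C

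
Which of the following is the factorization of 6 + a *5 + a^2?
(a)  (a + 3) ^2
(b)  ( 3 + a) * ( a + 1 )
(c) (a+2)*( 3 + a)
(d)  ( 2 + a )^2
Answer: c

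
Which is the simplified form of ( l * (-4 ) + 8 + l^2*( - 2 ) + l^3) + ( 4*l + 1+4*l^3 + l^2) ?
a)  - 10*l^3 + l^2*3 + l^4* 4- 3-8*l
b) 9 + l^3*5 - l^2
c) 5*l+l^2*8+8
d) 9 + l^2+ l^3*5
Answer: b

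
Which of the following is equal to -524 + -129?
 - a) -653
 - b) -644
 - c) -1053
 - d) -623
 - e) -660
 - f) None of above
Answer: a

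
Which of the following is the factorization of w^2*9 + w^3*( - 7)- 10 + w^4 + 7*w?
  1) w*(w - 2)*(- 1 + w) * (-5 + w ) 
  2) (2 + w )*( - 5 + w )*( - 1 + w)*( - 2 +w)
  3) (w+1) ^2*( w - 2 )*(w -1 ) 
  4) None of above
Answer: 4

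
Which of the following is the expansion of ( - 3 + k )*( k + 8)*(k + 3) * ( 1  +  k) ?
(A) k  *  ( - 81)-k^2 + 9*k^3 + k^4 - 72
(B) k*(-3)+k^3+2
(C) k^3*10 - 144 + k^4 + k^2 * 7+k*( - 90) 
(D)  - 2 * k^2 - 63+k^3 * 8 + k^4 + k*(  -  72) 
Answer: A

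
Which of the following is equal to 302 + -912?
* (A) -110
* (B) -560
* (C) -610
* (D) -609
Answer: C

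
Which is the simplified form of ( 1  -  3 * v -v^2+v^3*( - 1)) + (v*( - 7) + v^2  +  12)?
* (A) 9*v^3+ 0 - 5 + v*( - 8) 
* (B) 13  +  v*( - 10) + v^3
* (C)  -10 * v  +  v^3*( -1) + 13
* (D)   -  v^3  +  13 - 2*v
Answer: C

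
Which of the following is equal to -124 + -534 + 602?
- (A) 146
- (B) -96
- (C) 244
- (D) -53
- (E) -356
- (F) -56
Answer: F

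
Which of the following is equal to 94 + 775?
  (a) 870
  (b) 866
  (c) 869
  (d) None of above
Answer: c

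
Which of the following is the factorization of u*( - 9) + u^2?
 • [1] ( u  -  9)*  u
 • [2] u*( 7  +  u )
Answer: 1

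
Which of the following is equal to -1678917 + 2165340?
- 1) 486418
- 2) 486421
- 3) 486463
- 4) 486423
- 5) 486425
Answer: 4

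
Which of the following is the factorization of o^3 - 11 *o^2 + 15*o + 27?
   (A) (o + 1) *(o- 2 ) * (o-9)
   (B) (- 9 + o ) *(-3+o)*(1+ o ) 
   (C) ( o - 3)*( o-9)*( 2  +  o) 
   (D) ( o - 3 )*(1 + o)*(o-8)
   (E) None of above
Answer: B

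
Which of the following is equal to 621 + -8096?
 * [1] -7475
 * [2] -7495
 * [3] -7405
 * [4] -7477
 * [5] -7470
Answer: 1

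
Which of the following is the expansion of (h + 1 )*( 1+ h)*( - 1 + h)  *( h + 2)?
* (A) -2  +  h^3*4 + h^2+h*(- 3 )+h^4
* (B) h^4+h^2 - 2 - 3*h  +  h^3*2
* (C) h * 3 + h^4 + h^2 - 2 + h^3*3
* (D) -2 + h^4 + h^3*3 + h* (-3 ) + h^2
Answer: D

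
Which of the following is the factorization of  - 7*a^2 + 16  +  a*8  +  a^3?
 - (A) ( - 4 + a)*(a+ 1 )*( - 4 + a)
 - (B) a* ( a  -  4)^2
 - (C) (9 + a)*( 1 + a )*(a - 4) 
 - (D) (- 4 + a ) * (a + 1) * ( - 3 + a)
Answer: A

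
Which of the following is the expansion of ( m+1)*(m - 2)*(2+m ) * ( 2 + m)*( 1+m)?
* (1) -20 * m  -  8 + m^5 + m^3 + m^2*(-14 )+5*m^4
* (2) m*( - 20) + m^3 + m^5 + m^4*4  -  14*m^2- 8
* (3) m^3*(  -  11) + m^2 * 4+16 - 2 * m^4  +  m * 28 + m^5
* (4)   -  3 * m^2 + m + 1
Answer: 2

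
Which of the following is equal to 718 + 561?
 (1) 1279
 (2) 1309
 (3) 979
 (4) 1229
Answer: 1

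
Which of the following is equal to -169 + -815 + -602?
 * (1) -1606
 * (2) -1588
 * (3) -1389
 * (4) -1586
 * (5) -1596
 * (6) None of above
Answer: 4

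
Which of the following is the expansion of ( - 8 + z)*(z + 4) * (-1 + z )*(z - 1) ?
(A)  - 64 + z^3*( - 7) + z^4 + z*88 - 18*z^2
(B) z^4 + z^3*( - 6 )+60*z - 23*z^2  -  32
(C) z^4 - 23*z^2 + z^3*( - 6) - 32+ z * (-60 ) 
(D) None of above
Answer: B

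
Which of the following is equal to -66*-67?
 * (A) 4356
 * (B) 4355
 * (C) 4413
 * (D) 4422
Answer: D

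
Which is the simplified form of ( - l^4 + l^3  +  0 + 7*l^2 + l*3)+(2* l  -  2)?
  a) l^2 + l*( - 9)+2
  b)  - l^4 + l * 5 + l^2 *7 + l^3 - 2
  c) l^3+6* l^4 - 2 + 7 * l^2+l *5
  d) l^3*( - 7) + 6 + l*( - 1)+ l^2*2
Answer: b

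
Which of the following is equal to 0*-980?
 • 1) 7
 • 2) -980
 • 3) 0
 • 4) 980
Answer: 3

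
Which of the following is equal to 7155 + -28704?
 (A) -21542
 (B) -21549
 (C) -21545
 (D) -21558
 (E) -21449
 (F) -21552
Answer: B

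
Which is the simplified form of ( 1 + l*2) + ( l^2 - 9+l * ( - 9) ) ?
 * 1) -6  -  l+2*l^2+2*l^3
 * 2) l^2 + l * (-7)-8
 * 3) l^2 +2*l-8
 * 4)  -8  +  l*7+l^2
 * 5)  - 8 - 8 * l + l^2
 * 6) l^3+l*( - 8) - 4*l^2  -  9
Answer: 2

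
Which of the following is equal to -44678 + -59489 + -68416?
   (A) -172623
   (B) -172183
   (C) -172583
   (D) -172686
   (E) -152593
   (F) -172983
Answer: C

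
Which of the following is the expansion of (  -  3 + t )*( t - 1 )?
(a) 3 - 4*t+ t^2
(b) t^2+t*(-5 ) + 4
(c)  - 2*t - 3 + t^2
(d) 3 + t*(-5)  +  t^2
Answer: a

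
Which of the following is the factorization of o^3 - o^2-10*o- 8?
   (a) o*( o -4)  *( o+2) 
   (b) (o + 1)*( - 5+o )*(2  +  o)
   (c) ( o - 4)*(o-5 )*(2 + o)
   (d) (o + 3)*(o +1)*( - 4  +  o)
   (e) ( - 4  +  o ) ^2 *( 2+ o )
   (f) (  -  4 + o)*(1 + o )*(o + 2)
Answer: f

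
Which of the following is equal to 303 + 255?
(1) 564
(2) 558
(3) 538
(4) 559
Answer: 2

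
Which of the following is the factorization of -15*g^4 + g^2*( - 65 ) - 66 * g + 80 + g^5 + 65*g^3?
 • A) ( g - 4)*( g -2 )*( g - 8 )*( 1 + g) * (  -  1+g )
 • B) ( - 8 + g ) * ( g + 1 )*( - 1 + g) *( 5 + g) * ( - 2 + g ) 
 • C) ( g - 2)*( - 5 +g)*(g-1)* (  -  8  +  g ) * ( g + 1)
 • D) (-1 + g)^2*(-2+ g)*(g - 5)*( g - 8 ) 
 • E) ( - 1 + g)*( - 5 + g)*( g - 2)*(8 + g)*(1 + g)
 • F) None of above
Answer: C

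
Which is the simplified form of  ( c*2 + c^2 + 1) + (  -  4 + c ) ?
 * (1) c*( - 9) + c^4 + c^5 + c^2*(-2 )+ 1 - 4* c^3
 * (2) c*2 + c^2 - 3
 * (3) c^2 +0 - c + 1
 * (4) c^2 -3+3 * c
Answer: 4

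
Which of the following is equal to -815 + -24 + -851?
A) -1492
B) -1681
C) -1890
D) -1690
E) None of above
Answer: D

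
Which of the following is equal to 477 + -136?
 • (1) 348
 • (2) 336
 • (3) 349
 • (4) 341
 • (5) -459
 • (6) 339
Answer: 4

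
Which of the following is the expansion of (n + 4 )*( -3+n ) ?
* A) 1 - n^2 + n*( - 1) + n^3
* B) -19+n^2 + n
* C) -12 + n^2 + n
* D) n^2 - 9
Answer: C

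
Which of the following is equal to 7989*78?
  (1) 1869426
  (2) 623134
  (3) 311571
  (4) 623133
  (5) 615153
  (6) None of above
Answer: 6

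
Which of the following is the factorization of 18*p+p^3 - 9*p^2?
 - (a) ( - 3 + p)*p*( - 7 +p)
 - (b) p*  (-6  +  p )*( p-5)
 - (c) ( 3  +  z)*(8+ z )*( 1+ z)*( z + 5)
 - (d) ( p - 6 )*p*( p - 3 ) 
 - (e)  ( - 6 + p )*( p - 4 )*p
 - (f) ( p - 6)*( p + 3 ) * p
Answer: d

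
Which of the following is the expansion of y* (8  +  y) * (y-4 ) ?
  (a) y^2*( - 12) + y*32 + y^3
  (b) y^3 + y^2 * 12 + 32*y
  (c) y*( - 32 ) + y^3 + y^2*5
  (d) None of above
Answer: d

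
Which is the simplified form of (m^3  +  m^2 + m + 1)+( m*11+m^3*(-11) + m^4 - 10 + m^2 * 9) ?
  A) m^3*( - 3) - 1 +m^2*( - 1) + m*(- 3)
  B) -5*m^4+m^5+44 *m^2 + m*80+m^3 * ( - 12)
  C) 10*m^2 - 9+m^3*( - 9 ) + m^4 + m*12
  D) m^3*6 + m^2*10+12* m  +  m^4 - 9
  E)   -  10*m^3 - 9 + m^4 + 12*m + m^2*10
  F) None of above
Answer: E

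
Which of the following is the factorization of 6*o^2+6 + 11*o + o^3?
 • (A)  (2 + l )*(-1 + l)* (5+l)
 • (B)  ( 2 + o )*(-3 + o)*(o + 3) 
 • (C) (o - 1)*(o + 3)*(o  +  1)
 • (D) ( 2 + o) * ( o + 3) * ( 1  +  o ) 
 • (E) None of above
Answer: D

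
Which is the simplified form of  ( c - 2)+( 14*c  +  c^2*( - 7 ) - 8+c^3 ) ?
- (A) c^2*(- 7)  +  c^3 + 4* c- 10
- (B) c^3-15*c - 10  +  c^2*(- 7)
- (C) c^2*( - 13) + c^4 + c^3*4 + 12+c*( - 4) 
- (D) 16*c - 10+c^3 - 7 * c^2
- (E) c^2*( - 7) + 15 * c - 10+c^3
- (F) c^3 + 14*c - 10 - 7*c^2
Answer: E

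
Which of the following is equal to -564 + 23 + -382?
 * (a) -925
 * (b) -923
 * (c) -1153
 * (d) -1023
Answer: b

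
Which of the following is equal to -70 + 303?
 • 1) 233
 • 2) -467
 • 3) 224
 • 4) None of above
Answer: 1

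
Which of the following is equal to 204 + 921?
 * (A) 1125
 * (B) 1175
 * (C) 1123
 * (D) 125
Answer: A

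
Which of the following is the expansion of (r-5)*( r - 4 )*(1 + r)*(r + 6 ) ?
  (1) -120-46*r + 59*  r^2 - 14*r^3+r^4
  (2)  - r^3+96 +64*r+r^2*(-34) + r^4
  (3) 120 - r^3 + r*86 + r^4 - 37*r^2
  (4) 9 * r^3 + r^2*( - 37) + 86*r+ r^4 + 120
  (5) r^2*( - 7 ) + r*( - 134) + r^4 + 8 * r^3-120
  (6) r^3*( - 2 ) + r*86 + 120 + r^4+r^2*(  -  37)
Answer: 6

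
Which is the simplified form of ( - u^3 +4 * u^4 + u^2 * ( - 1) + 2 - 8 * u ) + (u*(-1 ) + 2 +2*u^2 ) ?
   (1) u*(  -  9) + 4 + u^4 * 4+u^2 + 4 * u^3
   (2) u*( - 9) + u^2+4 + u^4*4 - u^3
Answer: 2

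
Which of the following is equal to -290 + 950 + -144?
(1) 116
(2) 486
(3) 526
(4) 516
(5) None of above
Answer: 4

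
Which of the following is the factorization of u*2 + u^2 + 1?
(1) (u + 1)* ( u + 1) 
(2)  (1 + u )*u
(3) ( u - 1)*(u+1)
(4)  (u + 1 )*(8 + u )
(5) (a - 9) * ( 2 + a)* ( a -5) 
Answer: 1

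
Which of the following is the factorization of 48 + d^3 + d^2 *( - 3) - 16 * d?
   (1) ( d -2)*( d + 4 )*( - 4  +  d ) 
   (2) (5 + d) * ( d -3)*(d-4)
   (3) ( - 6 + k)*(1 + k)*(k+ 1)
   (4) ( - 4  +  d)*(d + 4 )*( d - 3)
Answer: 4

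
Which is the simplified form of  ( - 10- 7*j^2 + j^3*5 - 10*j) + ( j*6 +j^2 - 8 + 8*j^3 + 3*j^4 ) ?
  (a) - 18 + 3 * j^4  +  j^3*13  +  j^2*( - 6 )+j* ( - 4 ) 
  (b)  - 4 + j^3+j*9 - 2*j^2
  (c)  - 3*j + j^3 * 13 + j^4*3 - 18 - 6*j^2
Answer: a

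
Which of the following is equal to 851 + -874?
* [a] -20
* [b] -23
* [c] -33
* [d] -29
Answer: b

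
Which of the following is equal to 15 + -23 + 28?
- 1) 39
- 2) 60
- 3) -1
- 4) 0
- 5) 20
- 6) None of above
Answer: 5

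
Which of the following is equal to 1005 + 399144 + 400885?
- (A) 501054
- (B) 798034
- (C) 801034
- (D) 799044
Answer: C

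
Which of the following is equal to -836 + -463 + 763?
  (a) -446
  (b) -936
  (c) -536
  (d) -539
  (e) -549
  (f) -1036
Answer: c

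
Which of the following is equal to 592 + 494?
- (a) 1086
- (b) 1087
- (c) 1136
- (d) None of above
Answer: a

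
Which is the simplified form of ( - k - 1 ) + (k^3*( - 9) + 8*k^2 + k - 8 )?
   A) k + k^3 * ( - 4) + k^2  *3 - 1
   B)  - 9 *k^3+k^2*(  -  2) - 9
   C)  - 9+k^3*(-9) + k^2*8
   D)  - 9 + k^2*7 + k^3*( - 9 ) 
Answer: C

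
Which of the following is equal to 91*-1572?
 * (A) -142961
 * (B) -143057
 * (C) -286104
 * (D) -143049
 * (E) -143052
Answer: E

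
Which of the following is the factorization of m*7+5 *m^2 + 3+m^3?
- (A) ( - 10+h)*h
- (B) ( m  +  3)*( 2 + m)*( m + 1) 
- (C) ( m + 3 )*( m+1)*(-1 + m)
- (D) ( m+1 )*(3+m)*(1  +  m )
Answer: D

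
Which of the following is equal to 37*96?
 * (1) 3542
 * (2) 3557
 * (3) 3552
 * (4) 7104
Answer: 3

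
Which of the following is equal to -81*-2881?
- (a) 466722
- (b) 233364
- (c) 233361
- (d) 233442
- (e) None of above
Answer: c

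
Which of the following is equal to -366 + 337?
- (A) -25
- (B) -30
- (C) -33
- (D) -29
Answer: D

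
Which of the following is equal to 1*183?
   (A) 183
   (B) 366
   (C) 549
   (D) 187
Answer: A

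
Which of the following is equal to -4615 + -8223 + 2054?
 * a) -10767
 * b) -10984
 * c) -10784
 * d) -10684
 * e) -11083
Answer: c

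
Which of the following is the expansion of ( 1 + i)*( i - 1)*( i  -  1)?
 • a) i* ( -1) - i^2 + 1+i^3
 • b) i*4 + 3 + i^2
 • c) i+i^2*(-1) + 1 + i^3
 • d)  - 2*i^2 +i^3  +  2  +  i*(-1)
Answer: a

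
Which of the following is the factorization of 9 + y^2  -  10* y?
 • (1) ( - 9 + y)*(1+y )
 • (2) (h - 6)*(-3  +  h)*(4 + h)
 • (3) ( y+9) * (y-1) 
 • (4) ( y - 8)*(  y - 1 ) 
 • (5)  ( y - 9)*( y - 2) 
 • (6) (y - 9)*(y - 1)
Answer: 6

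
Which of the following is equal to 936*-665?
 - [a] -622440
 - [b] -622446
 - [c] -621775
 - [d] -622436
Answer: a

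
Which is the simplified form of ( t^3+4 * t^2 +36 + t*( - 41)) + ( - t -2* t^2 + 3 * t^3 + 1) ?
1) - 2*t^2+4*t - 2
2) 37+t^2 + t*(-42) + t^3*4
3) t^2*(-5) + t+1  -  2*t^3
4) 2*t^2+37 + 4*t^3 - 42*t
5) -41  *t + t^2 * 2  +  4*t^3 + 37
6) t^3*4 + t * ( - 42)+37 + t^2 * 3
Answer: 4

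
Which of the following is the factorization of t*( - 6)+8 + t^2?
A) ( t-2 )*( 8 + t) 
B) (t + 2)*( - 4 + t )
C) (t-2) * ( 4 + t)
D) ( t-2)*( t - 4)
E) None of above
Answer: D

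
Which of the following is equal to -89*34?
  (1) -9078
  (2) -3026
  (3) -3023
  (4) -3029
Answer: 2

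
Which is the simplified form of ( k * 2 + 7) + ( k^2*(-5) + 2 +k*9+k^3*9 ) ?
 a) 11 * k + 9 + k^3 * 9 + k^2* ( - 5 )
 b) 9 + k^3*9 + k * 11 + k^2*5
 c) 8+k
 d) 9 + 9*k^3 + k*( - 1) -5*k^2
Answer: a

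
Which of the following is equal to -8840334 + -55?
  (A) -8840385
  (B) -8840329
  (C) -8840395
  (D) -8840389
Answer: D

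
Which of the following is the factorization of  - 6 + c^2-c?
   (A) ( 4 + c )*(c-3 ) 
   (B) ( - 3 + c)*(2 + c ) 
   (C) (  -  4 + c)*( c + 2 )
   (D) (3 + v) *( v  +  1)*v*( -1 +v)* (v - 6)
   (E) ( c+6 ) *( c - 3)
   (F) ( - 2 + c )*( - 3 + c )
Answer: B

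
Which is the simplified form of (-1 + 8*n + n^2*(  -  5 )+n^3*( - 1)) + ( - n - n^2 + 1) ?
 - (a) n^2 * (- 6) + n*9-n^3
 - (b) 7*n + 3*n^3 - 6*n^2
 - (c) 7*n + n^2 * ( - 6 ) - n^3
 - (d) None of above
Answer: c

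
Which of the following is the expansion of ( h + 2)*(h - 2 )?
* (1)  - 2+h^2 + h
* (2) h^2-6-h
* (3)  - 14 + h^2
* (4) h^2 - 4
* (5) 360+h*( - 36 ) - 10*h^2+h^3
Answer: 4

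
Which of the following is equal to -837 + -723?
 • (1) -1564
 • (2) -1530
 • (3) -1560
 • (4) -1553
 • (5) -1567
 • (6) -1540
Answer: 3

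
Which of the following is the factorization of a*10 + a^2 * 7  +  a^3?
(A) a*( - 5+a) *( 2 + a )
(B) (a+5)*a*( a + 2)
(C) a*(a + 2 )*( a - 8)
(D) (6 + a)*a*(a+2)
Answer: B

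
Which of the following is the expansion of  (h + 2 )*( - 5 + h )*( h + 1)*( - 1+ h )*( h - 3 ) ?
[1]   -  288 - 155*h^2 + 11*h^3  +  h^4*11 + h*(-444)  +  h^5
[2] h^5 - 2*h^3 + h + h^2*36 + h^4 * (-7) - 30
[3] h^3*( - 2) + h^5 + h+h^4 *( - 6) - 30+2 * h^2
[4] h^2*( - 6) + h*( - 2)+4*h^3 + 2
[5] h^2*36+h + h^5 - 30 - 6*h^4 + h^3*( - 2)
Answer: 5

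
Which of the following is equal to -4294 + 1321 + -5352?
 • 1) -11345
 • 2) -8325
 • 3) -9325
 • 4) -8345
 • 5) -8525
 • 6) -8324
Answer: 2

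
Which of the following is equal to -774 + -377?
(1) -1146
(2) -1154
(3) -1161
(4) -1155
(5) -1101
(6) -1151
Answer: 6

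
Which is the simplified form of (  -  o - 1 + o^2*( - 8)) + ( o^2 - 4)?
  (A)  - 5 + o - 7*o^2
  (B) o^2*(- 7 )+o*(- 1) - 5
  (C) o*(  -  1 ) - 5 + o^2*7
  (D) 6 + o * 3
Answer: B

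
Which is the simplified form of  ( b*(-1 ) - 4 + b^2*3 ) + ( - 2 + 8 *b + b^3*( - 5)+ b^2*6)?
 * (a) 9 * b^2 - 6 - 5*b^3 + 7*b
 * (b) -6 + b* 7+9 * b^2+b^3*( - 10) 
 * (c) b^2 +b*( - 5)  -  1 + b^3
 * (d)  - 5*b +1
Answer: a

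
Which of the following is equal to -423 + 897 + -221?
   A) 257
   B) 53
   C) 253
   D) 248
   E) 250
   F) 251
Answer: C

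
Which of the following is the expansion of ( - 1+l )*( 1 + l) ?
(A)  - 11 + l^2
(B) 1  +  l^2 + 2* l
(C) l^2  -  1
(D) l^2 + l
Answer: C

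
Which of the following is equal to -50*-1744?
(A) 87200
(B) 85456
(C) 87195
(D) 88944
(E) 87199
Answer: A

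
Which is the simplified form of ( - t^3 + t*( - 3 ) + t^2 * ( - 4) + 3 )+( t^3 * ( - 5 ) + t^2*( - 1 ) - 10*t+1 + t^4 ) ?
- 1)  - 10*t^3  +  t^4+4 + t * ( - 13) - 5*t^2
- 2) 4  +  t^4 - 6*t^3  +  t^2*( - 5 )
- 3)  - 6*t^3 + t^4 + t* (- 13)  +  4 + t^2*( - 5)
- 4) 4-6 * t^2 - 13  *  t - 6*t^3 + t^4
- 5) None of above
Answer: 3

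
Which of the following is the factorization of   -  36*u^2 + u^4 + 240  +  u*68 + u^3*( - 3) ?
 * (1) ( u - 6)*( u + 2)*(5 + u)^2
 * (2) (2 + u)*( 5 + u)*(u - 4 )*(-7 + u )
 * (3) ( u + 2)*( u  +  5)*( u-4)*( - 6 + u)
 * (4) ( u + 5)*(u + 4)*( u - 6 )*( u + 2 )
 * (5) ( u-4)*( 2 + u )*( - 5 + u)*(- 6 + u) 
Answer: 3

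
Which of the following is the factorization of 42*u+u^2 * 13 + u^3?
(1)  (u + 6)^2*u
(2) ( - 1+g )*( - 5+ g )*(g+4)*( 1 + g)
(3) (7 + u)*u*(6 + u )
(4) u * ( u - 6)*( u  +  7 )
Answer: 3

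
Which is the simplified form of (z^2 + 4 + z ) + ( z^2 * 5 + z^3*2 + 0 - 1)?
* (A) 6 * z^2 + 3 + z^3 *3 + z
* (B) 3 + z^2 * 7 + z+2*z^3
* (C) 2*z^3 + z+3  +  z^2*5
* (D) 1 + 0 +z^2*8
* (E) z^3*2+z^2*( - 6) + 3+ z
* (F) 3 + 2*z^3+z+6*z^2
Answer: F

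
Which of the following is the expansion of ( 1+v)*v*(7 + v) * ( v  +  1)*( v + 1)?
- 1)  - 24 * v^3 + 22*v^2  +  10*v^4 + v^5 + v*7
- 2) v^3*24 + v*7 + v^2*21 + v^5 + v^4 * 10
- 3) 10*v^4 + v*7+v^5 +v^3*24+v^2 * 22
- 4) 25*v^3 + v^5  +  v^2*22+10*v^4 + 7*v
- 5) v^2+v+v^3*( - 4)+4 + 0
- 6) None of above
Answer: 3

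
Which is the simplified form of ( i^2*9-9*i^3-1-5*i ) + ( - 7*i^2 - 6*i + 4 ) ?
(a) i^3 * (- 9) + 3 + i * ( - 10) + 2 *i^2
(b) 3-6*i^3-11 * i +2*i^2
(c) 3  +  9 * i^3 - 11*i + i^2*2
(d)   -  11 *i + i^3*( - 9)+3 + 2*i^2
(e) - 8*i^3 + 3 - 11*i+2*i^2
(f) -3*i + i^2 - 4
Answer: d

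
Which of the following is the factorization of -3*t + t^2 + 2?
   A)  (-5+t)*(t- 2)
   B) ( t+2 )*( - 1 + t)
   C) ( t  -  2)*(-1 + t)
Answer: C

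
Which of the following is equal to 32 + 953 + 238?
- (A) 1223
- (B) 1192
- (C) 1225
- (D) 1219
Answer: A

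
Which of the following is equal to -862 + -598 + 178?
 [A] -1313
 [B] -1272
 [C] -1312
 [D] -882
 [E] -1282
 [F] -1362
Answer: E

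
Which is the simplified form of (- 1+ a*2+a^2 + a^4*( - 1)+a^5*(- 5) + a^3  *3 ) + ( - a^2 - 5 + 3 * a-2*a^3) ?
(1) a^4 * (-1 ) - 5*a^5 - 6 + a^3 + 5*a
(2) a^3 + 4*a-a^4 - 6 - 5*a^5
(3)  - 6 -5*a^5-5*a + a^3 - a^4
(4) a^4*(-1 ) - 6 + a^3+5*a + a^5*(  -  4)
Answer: 1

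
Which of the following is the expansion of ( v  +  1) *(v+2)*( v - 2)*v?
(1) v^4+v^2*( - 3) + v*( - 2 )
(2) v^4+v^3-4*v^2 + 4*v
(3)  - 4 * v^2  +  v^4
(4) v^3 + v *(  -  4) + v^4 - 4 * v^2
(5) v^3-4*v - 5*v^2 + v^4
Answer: 4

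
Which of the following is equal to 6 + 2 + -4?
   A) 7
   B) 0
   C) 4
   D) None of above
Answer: C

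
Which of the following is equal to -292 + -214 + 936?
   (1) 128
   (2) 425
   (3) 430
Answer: 3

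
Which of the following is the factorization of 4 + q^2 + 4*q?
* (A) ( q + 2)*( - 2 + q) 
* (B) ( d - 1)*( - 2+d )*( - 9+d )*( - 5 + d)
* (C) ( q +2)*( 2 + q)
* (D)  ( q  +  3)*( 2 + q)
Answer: C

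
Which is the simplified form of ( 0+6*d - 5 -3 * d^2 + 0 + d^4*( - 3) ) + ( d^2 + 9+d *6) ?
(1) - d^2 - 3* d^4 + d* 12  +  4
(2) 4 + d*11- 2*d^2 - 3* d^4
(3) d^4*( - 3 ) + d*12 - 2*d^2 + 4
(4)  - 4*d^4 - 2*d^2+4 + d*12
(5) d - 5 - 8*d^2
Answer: 3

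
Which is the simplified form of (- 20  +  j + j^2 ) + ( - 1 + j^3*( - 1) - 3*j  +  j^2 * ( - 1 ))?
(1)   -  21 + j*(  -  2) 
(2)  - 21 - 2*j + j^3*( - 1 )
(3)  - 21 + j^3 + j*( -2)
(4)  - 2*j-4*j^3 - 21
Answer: 2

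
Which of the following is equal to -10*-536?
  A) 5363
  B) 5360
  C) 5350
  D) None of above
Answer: B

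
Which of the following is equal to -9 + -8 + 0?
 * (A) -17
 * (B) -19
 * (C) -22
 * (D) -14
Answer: A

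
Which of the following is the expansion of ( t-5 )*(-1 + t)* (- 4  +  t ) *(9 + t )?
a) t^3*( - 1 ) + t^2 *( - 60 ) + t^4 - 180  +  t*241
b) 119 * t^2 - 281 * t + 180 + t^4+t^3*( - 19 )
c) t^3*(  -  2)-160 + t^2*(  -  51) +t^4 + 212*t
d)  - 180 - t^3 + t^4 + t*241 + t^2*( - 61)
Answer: d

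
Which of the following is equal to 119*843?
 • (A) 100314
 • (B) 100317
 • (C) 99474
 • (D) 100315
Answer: B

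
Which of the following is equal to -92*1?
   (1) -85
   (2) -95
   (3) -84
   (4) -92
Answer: 4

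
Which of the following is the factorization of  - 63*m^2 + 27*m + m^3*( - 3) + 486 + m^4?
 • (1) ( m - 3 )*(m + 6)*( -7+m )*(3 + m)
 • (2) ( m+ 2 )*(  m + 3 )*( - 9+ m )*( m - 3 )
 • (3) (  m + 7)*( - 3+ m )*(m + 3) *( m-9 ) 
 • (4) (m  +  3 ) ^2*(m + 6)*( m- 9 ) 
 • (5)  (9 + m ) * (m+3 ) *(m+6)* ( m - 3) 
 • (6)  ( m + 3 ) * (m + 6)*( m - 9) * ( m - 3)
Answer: 6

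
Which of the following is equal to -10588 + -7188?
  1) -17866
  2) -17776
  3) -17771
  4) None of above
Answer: 2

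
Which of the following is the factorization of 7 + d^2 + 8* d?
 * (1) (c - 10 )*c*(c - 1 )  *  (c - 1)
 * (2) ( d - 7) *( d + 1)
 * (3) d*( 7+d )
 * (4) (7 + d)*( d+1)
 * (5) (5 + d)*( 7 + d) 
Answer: 4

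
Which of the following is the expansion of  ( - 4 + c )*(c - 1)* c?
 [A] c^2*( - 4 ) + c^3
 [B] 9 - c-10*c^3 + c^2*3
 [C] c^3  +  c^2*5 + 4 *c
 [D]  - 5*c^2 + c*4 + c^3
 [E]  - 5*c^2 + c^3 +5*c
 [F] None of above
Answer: D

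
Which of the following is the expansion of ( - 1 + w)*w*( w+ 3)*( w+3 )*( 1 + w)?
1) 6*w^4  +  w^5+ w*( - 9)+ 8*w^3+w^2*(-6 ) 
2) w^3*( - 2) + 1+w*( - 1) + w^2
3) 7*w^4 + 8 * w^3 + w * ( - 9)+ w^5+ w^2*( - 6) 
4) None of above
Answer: 1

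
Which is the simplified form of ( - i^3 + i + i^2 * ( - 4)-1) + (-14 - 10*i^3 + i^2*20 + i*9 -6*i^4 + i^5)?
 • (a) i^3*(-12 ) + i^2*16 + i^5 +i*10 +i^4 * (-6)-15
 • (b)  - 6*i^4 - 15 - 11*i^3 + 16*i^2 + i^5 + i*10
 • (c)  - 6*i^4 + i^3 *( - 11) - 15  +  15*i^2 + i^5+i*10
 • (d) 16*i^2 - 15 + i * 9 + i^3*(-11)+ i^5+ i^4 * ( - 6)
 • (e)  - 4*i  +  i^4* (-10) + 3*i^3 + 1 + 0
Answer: b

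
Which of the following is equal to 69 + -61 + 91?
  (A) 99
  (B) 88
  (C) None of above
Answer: A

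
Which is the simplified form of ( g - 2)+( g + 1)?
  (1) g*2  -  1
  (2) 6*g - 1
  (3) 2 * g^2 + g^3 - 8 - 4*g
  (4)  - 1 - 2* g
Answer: 1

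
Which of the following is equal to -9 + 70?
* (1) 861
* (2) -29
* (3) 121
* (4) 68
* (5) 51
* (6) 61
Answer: 6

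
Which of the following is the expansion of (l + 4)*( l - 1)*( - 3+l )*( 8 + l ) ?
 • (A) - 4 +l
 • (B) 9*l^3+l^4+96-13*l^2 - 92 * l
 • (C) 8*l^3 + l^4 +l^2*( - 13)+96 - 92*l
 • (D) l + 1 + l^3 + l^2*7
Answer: C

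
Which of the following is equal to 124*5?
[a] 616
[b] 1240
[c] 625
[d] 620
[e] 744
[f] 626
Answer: d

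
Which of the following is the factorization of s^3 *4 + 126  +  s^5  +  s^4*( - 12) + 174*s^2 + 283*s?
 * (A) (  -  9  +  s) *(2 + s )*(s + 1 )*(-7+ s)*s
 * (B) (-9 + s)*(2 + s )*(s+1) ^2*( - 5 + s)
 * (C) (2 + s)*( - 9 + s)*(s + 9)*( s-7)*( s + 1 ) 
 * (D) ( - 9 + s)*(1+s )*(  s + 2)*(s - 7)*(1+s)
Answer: D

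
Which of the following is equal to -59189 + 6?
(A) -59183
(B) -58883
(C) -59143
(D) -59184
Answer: A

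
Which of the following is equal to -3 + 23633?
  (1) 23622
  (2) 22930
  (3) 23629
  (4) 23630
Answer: 4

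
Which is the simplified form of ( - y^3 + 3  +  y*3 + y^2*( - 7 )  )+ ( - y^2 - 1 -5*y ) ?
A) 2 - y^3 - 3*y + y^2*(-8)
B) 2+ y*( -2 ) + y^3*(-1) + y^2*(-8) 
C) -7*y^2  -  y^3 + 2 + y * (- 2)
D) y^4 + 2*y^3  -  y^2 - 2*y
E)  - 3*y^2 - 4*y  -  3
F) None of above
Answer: B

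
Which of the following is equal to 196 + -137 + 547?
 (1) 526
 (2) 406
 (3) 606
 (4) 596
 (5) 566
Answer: 3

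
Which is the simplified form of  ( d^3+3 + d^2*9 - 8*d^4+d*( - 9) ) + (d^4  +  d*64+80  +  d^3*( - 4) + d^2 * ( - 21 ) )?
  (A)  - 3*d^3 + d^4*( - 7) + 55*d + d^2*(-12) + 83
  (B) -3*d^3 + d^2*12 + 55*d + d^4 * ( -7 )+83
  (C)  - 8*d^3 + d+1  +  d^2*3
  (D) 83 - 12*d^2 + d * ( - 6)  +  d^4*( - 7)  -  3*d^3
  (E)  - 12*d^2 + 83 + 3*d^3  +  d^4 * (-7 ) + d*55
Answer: A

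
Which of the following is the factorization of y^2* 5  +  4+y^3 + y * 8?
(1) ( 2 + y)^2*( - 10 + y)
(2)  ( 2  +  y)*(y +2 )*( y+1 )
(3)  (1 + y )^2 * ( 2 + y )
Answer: 2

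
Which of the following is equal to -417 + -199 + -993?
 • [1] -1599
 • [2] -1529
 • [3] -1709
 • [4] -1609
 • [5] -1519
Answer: 4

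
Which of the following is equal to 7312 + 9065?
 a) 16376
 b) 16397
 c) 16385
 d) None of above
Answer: d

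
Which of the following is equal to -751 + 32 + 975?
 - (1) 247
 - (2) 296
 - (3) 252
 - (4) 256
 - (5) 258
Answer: 4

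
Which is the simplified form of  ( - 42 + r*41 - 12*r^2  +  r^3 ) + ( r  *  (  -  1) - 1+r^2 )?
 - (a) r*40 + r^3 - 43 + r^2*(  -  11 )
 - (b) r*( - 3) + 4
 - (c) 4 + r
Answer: a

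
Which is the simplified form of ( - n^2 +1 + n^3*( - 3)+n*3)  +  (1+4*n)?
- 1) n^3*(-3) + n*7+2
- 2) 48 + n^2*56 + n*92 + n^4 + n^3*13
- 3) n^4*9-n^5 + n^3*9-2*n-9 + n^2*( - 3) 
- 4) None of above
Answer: 4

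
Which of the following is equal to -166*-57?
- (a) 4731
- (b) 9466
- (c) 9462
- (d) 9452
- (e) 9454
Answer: c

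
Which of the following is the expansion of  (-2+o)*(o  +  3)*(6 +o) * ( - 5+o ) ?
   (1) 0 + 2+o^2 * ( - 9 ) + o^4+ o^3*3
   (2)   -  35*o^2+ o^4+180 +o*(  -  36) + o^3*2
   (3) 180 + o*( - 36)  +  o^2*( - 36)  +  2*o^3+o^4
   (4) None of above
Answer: 2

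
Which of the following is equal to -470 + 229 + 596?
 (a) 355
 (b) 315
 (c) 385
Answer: a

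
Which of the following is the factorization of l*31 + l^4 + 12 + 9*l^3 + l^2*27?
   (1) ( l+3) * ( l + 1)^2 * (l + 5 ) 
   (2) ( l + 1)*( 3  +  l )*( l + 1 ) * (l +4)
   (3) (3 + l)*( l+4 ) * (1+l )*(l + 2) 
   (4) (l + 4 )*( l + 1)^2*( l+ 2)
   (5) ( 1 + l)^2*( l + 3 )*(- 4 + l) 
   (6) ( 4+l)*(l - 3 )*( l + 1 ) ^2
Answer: 2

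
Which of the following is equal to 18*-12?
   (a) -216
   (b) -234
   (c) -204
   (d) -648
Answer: a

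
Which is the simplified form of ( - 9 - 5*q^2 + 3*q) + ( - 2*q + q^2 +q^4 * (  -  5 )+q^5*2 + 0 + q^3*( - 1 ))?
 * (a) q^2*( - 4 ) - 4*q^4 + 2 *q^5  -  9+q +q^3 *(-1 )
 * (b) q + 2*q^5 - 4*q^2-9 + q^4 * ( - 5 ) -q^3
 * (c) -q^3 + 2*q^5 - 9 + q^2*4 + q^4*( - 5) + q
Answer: b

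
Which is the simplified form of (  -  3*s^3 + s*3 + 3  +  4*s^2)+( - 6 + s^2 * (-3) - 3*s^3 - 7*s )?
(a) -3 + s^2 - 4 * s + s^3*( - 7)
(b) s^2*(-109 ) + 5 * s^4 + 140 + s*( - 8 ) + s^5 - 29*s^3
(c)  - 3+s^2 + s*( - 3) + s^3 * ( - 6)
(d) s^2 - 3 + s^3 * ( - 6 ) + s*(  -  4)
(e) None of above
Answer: d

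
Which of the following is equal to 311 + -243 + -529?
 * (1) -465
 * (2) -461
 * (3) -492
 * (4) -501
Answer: 2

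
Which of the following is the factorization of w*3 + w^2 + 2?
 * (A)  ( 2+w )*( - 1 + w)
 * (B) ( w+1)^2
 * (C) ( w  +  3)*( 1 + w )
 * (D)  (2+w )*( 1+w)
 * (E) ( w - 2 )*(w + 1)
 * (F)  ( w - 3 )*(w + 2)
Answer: D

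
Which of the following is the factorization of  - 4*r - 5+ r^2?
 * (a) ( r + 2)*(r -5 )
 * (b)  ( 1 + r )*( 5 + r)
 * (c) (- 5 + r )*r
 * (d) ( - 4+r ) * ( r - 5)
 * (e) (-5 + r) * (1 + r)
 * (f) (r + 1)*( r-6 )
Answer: e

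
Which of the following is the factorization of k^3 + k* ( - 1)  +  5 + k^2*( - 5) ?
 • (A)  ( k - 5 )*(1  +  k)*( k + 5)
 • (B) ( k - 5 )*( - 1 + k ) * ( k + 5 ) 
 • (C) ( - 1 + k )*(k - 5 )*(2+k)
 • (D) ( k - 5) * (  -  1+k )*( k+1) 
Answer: D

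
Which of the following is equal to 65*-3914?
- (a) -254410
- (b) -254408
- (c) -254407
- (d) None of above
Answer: a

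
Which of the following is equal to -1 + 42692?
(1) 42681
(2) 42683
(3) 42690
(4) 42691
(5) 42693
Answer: 4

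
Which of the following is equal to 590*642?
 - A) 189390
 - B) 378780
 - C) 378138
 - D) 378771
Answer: B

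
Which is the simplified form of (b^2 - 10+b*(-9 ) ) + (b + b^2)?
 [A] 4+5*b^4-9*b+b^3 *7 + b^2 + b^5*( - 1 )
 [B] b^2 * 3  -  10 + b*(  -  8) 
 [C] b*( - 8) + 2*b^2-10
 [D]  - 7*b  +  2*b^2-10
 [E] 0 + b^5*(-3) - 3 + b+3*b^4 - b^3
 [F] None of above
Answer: C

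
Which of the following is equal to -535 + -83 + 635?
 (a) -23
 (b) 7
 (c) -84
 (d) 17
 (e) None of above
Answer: d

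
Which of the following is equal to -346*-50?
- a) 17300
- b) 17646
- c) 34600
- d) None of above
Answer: a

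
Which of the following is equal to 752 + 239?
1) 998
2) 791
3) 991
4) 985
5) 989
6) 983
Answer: 3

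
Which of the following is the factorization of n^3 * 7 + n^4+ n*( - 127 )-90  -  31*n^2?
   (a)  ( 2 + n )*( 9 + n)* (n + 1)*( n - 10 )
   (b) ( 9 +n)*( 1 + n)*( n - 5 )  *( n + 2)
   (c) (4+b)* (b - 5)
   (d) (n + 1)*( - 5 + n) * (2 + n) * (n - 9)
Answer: b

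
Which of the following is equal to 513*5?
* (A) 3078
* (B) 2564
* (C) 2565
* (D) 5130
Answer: C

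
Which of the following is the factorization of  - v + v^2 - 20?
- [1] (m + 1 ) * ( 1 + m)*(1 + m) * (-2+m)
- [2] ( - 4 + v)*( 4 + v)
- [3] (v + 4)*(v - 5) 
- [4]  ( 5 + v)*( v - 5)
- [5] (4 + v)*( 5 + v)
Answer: 3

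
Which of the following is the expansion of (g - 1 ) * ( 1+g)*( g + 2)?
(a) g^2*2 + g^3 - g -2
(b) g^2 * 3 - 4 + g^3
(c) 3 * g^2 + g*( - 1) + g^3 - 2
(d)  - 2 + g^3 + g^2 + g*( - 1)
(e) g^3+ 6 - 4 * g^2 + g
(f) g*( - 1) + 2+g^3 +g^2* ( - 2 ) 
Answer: a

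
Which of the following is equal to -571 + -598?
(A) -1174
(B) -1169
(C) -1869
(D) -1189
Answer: B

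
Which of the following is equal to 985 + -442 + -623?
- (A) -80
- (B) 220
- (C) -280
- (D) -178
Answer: A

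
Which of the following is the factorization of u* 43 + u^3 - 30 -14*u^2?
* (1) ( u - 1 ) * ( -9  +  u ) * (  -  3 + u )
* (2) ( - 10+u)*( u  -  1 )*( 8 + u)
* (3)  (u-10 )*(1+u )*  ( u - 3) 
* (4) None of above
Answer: 4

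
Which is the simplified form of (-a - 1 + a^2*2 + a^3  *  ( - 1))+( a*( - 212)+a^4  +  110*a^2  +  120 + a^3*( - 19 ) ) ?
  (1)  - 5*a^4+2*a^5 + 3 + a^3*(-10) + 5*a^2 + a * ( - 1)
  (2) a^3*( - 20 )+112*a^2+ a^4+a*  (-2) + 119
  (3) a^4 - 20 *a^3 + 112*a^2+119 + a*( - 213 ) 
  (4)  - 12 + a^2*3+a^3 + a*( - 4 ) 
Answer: 3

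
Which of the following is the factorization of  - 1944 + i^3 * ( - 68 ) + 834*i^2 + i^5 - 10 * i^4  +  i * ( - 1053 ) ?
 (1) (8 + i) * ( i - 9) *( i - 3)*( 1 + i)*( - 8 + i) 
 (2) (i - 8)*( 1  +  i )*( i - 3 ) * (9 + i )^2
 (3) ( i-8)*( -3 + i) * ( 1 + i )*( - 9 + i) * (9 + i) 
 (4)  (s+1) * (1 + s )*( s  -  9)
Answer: 3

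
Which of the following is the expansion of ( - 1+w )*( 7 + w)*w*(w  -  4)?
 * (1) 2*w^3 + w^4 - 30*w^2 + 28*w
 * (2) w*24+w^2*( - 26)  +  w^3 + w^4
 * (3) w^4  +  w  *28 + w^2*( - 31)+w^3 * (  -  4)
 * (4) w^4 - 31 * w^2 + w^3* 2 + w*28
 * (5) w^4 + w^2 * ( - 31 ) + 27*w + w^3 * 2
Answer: 4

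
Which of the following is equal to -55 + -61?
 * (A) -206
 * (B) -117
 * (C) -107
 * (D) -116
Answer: D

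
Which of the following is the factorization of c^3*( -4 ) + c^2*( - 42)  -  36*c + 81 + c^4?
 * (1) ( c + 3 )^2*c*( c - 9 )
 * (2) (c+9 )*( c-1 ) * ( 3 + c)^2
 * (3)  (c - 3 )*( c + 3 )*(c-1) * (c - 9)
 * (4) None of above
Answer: 4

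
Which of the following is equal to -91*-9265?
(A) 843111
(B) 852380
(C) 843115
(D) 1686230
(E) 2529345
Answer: C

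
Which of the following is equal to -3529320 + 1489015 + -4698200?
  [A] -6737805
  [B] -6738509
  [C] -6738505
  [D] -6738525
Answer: C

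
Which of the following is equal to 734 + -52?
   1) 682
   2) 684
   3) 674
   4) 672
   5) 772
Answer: 1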